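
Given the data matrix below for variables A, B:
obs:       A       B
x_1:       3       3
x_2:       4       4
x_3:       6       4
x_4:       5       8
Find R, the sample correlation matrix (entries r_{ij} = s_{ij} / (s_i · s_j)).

Step 1 — column means:
  mean(A) = (3 + 4 + 6 + 5) / 4 = 18/4 = 4.5
  mean(B) = (3 + 4 + 4 + 8) / 4 = 19/4 = 4.75

Step 2 — sample variances and covariances s[i,j] = (1/(n-1)) · Σ_k (x_{k,i} - mean_i) · (x_{k,j} - mean_j), with n-1 = 3:
  s[A,A] = ((-1.5)·(-1.5) + (-0.5)·(-0.5) + (1.5)·(1.5) + (0.5)·(0.5)) / 3 = 5/3 = 1.6667
  s[A,B] = ((-1.5)·(-1.75) + (-0.5)·(-0.75) + (1.5)·(-0.75) + (0.5)·(3.25)) / 3 = 3.5/3 = 1.1667
  s[B,B] = ((-1.75)·(-1.75) + (-0.75)·(-0.75) + (-0.75)·(-0.75) + (3.25)·(3.25)) / 3 = 14.75/3 = 4.9167
  Sample standard deviations s_i = √(s[i,i]):
  s(A) = √(1.6667) = 1.291
  s(B) = √(4.9167) = 2.2174

Step 3 — r_{ij} = s_{ij} / (s_i · s_j):
  r[A,A] = 1 (diagonal).
  r[A,B] = 1.1667 / (1.291 · 2.2174) = 1.1667 / 2.8626 = 0.4076
  r[B,B] = 1 (diagonal).

R is symmetric with unit diagonal. Assembling:

R = [[1, 0.4076],
 [0.4076, 1]]


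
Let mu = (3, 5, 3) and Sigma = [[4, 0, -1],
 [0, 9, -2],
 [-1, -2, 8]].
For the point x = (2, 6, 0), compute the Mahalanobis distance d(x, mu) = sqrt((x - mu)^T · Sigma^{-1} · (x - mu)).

Step 1 — centre the observation: (x - mu) = (-1, 1, -3).

Step 2 — invert Sigma (cofactor / det for 3×3, or solve directly):
  Sigma^{-1} = [[0.2586, 0.0076, 0.0342],
 [0.0076, 0.1179, 0.0304],
 [0.0342, 0.0304, 0.1369]].

Step 3 — form the quadratic (x - mu)^T · Sigma^{-1} · (x - mu):
  Sigma^{-1} · (x - mu) = (-0.3536, 0.019, -0.4144).
  (x - mu)^T · [Sigma^{-1} · (x - mu)] = (-1)·(-0.3536) + (1)·(0.019) + (-3)·(-0.4144) = 1.616.

Step 4 — take square root: d = √(1.616) ≈ 1.2712.

d(x, mu) = √(1.616) ≈ 1.2712


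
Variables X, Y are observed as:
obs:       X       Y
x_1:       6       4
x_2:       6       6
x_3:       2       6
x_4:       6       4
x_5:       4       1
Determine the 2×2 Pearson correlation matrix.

Step 1 — column means:
  mean(X) = (6 + 6 + 2 + 6 + 4) / 5 = 24/5 = 4.8
  mean(Y) = (4 + 6 + 6 + 4 + 1) / 5 = 21/5 = 4.2

Step 2 — sample variances and covariances s[i,j] = (1/(n-1)) · Σ_k (x_{k,i} - mean_i) · (x_{k,j} - mean_j), with n-1 = 4:
  s[X,X] = ((1.2)·(1.2) + (1.2)·(1.2) + (-2.8)·(-2.8) + (1.2)·(1.2) + (-0.8)·(-0.8)) / 4 = 12.8/4 = 3.2
  s[X,Y] = ((1.2)·(-0.2) + (1.2)·(1.8) + (-2.8)·(1.8) + (1.2)·(-0.2) + (-0.8)·(-3.2)) / 4 = -0.8/4 = -0.2
  s[Y,Y] = ((-0.2)·(-0.2) + (1.8)·(1.8) + (1.8)·(1.8) + (-0.2)·(-0.2) + (-3.2)·(-3.2)) / 4 = 16.8/4 = 4.2
  Sample standard deviations s_i = √(s[i,i]):
  s(X) = √(3.2) = 1.7889
  s(Y) = √(4.2) = 2.0494

Step 3 — r_{ij} = s_{ij} / (s_i · s_j):
  r[X,X] = 1 (diagonal).
  r[X,Y] = -0.2 / (1.7889 · 2.0494) = -0.2 / 3.6661 = -0.0546
  r[Y,Y] = 1 (diagonal).

R is symmetric with unit diagonal. Assembling:

R = [[1, -0.0546],
 [-0.0546, 1]]


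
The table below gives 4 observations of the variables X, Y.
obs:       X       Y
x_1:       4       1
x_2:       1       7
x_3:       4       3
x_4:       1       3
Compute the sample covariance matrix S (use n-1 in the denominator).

Step 1 — column means:
  mean(X) = (4 + 1 + 4 + 1) / 4 = 10/4 = 2.5
  mean(Y) = (1 + 7 + 3 + 3) / 4 = 14/4 = 3.5

Step 2 — sample covariance S[i,j] = (1/(n-1)) · Σ_k (x_{k,i} - mean_i) · (x_{k,j} - mean_j), with n-1 = 3.
  S[X,X] = ((1.5)·(1.5) + (-1.5)·(-1.5) + (1.5)·(1.5) + (-1.5)·(-1.5)) / 3 = 9/3 = 3
  S[X,Y] = ((1.5)·(-2.5) + (-1.5)·(3.5) + (1.5)·(-0.5) + (-1.5)·(-0.5)) / 3 = -9/3 = -3
  S[Y,Y] = ((-2.5)·(-2.5) + (3.5)·(3.5) + (-0.5)·(-0.5) + (-0.5)·(-0.5)) / 3 = 19/3 = 6.3333

S is symmetric (S[j,i] = S[i,j]). Assembling:

S = [[3, -3],
 [-3, 6.3333]]


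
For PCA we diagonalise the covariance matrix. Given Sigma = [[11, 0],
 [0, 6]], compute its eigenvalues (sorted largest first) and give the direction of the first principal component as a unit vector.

Step 1 — characteristic polynomial of 2×2 Sigma:
  det(Sigma - λI) = λ² - trace · λ + det = 0.
  trace = 11 + 6 = 17, det = 11·6 - (0)² = 66.
Step 2 — discriminant:
  Δ = trace² - 4·det = 289 - 264 = 25.
Step 3 — eigenvalues:
  λ = (trace ± √Δ)/2 = (17 ± 5)/2,
  λ_1 = 11,  λ_2 = 6.

Step 4 — unit eigenvector for λ_1: Sigma is diagonal, so its eigenvectors are the coordinate axes. λ_1 = 11 is the diagonal entry on the first coordinate axis, hence
  v_1 = (1, 0) (||v_1|| = 1).

λ_1 = 11,  λ_2 = 6;  v_1 ≈ (1, 0)


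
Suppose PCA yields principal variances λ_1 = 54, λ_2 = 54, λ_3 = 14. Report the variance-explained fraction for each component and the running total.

Step 1 — total variance = trace(Sigma) = Σ λ_i = 54 + 54 + 14 = 122.

Step 2 — fraction explained by component i = λ_i / Σ λ:
  PC1: 54/122 = 0.4426
  PC2: 54/122 = 0.4426
  PC3: 14/122 = 0.1148

Step 3 — cumulative fraction after k components = (λ_1 + ... + λ_k) / Σ λ:
  k = 1: 54/122 = 0.4426
  k = 2: (54 + 54)/122 = 108/122 = 0.8852
  k = 3: (54 + 54 + 14)/122 = 122/122 = 1

Summary (fraction, with percent):

explained: PC1 0.4426 (44.26%), PC2 0.4426 (44.26%), PC3 0.1148 (11.48%);  cumulative: 0.4426, 0.8852, 1


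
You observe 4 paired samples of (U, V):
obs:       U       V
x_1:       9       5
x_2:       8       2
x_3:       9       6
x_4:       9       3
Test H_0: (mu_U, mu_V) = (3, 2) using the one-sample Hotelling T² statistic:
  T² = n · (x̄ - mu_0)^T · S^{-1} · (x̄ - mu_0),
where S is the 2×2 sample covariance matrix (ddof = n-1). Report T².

Step 1 — sample mean vector:
  mean(U) = (9 + 8 + 9 + 9) / 4 = 35/4 = 8.75
  mean(V) = (5 + 2 + 6 + 3) / 4 = 16/4 = 4
  x̄ = (8.75, 4),  deviation x̄ - mu_0 = (8.75, 4) - (3, 2) = (5.75, 2).

Step 2 — sample covariance matrix, S[i,j] = (1/(n-1)) · Σ_k (x_{k,i} - mean_i) · (x_{k,j} - mean_j), divisor n-1 = 3:
  S[U,U] = ((0.25)·(0.25) + (-0.75)·(-0.75) + (0.25)·(0.25) + (0.25)·(0.25)) / 3 = 0.75/3 = 0.25
  S[U,V] = ((0.25)·(1) + (-0.75)·(-2) + (0.25)·(2) + (0.25)·(-1)) / 3 = 2/3 = 0.6667
  S[V,V] = ((1)·(1) + (-2)·(-2) + (2)·(2) + (-1)·(-1)) / 3 = 10/3 = 3.3333
  S = [[0.25, 0.6667],
 [0.6667, 3.3333]].

Step 3 — invert S. det(S) = 0.25·3.3333 - (0.6667)² = 0.3889.
  S^{-1} = (1/det) · [[d, -b], [-b, a]] = [[8.5714, -1.7143],
 [-1.7143, 0.6429]].

Step 4 — quadratic form (x̄ - mu_0)^T · S^{-1} · (x̄ - mu_0):
  S^{-1} · (x̄ - mu_0) = (45.8571, -8.5714),
  (x̄ - mu_0)^T · [...] = (5.75)·(45.8571) + (2)·(-8.5714) = 246.5357.

Step 5 — scale by n: T² = 4 · 246.5357 = 986.1429.

T² ≈ 986.1429


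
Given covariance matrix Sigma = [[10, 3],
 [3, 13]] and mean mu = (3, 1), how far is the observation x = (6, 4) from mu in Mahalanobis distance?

Step 1 — centre the observation: (x - mu) = (3, 3).

Step 2 — invert Sigma. det(Sigma) = 10·13 - (3)² = 121.
  Sigma^{-1} = (1/det) · [[d, -b], [-b, a]] = [[0.1074, -0.0248],
 [-0.0248, 0.0826]].

Step 3 — form the quadratic (x - mu)^T · Sigma^{-1} · (x - mu):
  Sigma^{-1} · (x - mu) = (0.2479, 0.1736).
  (x - mu)^T · [Sigma^{-1} · (x - mu)] = (3)·(0.2479) + (3)·(0.1736) = 1.2645.

Step 4 — take square root: d = √(1.2645) ≈ 1.1245.

d(x, mu) = √(1.2645) ≈ 1.1245


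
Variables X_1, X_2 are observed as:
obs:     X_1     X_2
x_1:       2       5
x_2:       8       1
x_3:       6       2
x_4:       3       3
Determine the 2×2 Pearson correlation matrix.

Step 1 — column means:
  mean(X_1) = (2 + 8 + 6 + 3) / 4 = 19/4 = 4.75
  mean(X_2) = (5 + 1 + 2 + 3) / 4 = 11/4 = 2.75

Step 2 — sample variances and covariances s[i,j] = (1/(n-1)) · Σ_k (x_{k,i} - mean_i) · (x_{k,j} - mean_j), with n-1 = 3:
  s[X_1,X_1] = ((-2.75)·(-2.75) + (3.25)·(3.25) + (1.25)·(1.25) + (-1.75)·(-1.75)) / 3 = 22.75/3 = 7.5833
  s[X_1,X_2] = ((-2.75)·(2.25) + (3.25)·(-1.75) + (1.25)·(-0.75) + (-1.75)·(0.25)) / 3 = -13.25/3 = -4.4167
  s[X_2,X_2] = ((2.25)·(2.25) + (-1.75)·(-1.75) + (-0.75)·(-0.75) + (0.25)·(0.25)) / 3 = 8.75/3 = 2.9167
  Sample standard deviations s_i = √(s[i,i]):
  s(X_1) = √(7.5833) = 2.7538
  s(X_2) = √(2.9167) = 1.7078

Step 3 — r_{ij} = s_{ij} / (s_i · s_j):
  r[X_1,X_1] = 1 (diagonal).
  r[X_1,X_2] = -4.4167 / (2.7538 · 1.7078) = -4.4167 / 4.703 = -0.9391
  r[X_2,X_2] = 1 (diagonal).

R is symmetric with unit diagonal. Assembling:

R = [[1, -0.9391],
 [-0.9391, 1]]


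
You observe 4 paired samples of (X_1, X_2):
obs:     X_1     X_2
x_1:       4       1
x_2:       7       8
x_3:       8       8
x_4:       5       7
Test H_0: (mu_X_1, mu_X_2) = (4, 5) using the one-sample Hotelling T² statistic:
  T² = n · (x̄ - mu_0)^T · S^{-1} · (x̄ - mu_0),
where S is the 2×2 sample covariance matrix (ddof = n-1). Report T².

Step 1 — sample mean vector:
  mean(X_1) = (4 + 7 + 8 + 5) / 4 = 24/4 = 6
  mean(X_2) = (1 + 8 + 8 + 7) / 4 = 24/4 = 6
  x̄ = (6, 6),  deviation x̄ - mu_0 = (6, 6) - (4, 5) = (2, 1).

Step 2 — sample covariance matrix, S[i,j] = (1/(n-1)) · Σ_k (x_{k,i} - mean_i) · (x_{k,j} - mean_j), divisor n-1 = 3:
  S[X_1,X_1] = ((-2)·(-2) + (1)·(1) + (2)·(2) + (-1)·(-1)) / 3 = 10/3 = 3.3333
  S[X_1,X_2] = ((-2)·(-5) + (1)·(2) + (2)·(2) + (-1)·(1)) / 3 = 15/3 = 5
  S[X_2,X_2] = ((-5)·(-5) + (2)·(2) + (2)·(2) + (1)·(1)) / 3 = 34/3 = 11.3333
  S = [[3.3333, 5],
 [5, 11.3333]].

Step 3 — invert S. det(S) = 3.3333·11.3333 - (5)² = 12.7778.
  S^{-1} = (1/det) · [[d, -b], [-b, a]] = [[0.887, -0.3913],
 [-0.3913, 0.2609]].

Step 4 — quadratic form (x̄ - mu_0)^T · S^{-1} · (x̄ - mu_0):
  S^{-1} · (x̄ - mu_0) = (1.3826, -0.5217),
  (x̄ - mu_0)^T · [...] = (2)·(1.3826) + (1)·(-0.5217) = 2.2435.

Step 5 — scale by n: T² = 4 · 2.2435 = 8.9739.

T² ≈ 8.9739


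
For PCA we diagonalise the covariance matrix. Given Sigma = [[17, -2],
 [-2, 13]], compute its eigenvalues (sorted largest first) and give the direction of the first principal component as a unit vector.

Step 1 — characteristic polynomial of 2×2 Sigma:
  det(Sigma - λI) = λ² - trace · λ + det = 0.
  trace = 17 + 13 = 30, det = 17·13 - (-2)² = 217.
Step 2 — discriminant:
  Δ = trace² - 4·det = 900 - 868 = 32.
Step 3 — eigenvalues:
  λ = (trace ± √Δ)/2 = (30 ± 5.6569)/2,
  λ_1 = 17.8284,  λ_2 = 12.1716.

Step 4 — unit eigenvector for λ_1: solve (Sigma - λ_1 I)v = 0. First row:
  (17 - 17.8284)·v_x + (-2)·v_y = 0, i.e. (-0.8284)·v_x + (-2)·v_y = 0,
  so v ∝ (b, λ_1 - a) = (-2, 0.8284); multiply by -1 so the first entry is positive: u = (2, -0.8284).
  ||u|| = √((2)² + (-0.8284)²) = √(4.6863) ≈ 2.1648,
  v_1 = u/||u|| ≈ (0.9239, -0.3827) (||v_1|| = 1).

λ_1 = 17.8284,  λ_2 = 12.1716;  v_1 ≈ (0.9239, -0.3827)


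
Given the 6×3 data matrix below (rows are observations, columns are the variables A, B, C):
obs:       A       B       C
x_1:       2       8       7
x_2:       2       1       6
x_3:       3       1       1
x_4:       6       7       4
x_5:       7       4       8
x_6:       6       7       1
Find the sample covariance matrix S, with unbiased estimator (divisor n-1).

Step 1 — column means:
  mean(A) = (2 + 2 + 3 + 6 + 7 + 6) / 6 = 26/6 = 4.3333
  mean(B) = (8 + 1 + 1 + 7 + 4 + 7) / 6 = 28/6 = 4.6667
  mean(C) = (7 + 6 + 1 + 4 + 8 + 1) / 6 = 27/6 = 4.5

Step 2 — sample covariance S[i,j] = (1/(n-1)) · Σ_k (x_{k,i} - mean_i) · (x_{k,j} - mean_j), with n-1 = 5.
  S[A,A] = ((-2.3333)·(-2.3333) + (-2.3333)·(-2.3333) + (-1.3333)·(-1.3333) + (1.6667)·(1.6667) + (2.6667)·(2.6667) + (1.6667)·(1.6667)) / 5 = 25.3333/5 = 5.0667
  S[A,B] = ((-2.3333)·(3.3333) + (-2.3333)·(-3.6667) + (-1.3333)·(-3.6667) + (1.6667)·(2.3333) + (2.6667)·(-0.6667) + (1.6667)·(2.3333)) / 5 = 11.6667/5 = 2.3333
  S[A,C] = ((-2.3333)·(2.5) + (-2.3333)·(1.5) + (-1.3333)·(-3.5) + (1.6667)·(-0.5) + (2.6667)·(3.5) + (1.6667)·(-3.5)) / 5 = -2/5 = -0.4
  S[B,B] = ((3.3333)·(3.3333) + (-3.6667)·(-3.6667) + (-3.6667)·(-3.6667) + (2.3333)·(2.3333) + (-0.6667)·(-0.6667) + (2.3333)·(2.3333)) / 5 = 49.3333/5 = 9.8667
  S[B,C] = ((3.3333)·(2.5) + (-3.6667)·(1.5) + (-3.6667)·(-3.5) + (2.3333)·(-0.5) + (-0.6667)·(3.5) + (2.3333)·(-3.5)) / 5 = 4/5 = 0.8
  S[C,C] = ((2.5)·(2.5) + (1.5)·(1.5) + (-3.5)·(-3.5) + (-0.5)·(-0.5) + (3.5)·(3.5) + (-3.5)·(-3.5)) / 5 = 45.5/5 = 9.1

S is symmetric (S[j,i] = S[i,j]). Assembling:

S = [[5.0667, 2.3333, -0.4],
 [2.3333, 9.8667, 0.8],
 [-0.4, 0.8, 9.1]]


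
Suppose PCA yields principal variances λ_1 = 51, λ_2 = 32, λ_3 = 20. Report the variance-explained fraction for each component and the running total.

Step 1 — total variance = trace(Sigma) = Σ λ_i = 51 + 32 + 20 = 103.

Step 2 — fraction explained by component i = λ_i / Σ λ:
  PC1: 51/103 = 0.4951
  PC2: 32/103 = 0.3107
  PC3: 20/103 = 0.1942

Step 3 — cumulative fraction after k components = (λ_1 + ... + λ_k) / Σ λ:
  k = 1: 51/103 = 0.4951
  k = 2: (51 + 32)/103 = 83/103 = 0.8058
  k = 3: (51 + 32 + 20)/103 = 103/103 = 1

Summary (fraction, with percent):

explained: PC1 0.4951 (49.51%), PC2 0.3107 (31.07%), PC3 0.1942 (19.42%);  cumulative: 0.4951, 0.8058, 1


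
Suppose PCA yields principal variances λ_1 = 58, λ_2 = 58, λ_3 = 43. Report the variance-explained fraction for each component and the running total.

Step 1 — total variance = trace(Sigma) = Σ λ_i = 58 + 58 + 43 = 159.

Step 2 — fraction explained by component i = λ_i / Σ λ:
  PC1: 58/159 = 0.3648
  PC2: 58/159 = 0.3648
  PC3: 43/159 = 0.2704

Step 3 — cumulative fraction after k components = (λ_1 + ... + λ_k) / Σ λ:
  k = 1: 58/159 = 0.3648
  k = 2: (58 + 58)/159 = 116/159 = 0.7296
  k = 3: (58 + 58 + 43)/159 = 159/159 = 1

Summary (fraction, with percent):

explained: PC1 0.3648 (36.48%), PC2 0.3648 (36.48%), PC3 0.2704 (27.04%);  cumulative: 0.3648, 0.7296, 1


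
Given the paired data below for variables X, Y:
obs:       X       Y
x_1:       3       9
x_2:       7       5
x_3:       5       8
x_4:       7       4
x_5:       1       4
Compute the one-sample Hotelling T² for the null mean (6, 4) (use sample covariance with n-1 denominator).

Step 1 — sample mean vector:
  mean(X) = (3 + 7 + 5 + 7 + 1) / 5 = 23/5 = 4.6
  mean(Y) = (9 + 5 + 8 + 4 + 4) / 5 = 30/5 = 6
  x̄ = (4.6, 6),  deviation x̄ - mu_0 = (4.6, 6) - (6, 4) = (-1.4, 2).

Step 2 — sample covariance matrix, S[i,j] = (1/(n-1)) · Σ_k (x_{k,i} - mean_i) · (x_{k,j} - mean_j), divisor n-1 = 4:
  S[X,X] = ((-1.6)·(-1.6) + (2.4)·(2.4) + (0.4)·(0.4) + (2.4)·(2.4) + (-3.6)·(-3.6)) / 4 = 27.2/4 = 6.8
  S[X,Y] = ((-1.6)·(3) + (2.4)·(-1) + (0.4)·(2) + (2.4)·(-2) + (-3.6)·(-2)) / 4 = -4/4 = -1
  S[Y,Y] = ((3)·(3) + (-1)·(-1) + (2)·(2) + (-2)·(-2) + (-2)·(-2)) / 4 = 22/4 = 5.5
  S = [[6.8, -1],
 [-1, 5.5]].

Step 3 — invert S. det(S) = 6.8·5.5 - (-1)² = 36.4.
  S^{-1} = (1/det) · [[d, -b], [-b, a]] = [[0.1511, 0.0275],
 [0.0275, 0.1868]].

Step 4 — quadratic form (x̄ - mu_0)^T · S^{-1} · (x̄ - mu_0):
  S^{-1} · (x̄ - mu_0) = (-0.1566, 0.3352),
  (x̄ - mu_0)^T · [...] = (-1.4)·(-0.1566) + (2)·(0.3352) = 0.8896.

Step 5 — scale by n: T² = 5 · 0.8896 = 4.4478.

T² ≈ 4.4478


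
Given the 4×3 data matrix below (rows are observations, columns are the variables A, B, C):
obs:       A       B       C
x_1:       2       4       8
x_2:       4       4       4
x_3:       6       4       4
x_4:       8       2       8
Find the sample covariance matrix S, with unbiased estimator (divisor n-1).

Step 1 — column means:
  mean(A) = (2 + 4 + 6 + 8) / 4 = 20/4 = 5
  mean(B) = (4 + 4 + 4 + 2) / 4 = 14/4 = 3.5
  mean(C) = (8 + 4 + 4 + 8) / 4 = 24/4 = 6

Step 2 — sample covariance S[i,j] = (1/(n-1)) · Σ_k (x_{k,i} - mean_i) · (x_{k,j} - mean_j), with n-1 = 3.
  S[A,A] = ((-3)·(-3) + (-1)·(-1) + (1)·(1) + (3)·(3)) / 3 = 20/3 = 6.6667
  S[A,B] = ((-3)·(0.5) + (-1)·(0.5) + (1)·(0.5) + (3)·(-1.5)) / 3 = -6/3 = -2
  S[A,C] = ((-3)·(2) + (-1)·(-2) + (1)·(-2) + (3)·(2)) / 3 = 0/3 = 0
  S[B,B] = ((0.5)·(0.5) + (0.5)·(0.5) + (0.5)·(0.5) + (-1.5)·(-1.5)) / 3 = 3/3 = 1
  S[B,C] = ((0.5)·(2) + (0.5)·(-2) + (0.5)·(-2) + (-1.5)·(2)) / 3 = -4/3 = -1.3333
  S[C,C] = ((2)·(2) + (-2)·(-2) + (-2)·(-2) + (2)·(2)) / 3 = 16/3 = 5.3333

S is symmetric (S[j,i] = S[i,j]). Assembling:

S = [[6.6667, -2, 0],
 [-2, 1, -1.3333],
 [0, -1.3333, 5.3333]]


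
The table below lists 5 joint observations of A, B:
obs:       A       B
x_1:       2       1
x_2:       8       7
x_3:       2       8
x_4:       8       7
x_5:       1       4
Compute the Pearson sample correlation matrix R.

Step 1 — column means:
  mean(A) = (2 + 8 + 2 + 8 + 1) / 5 = 21/5 = 4.2
  mean(B) = (1 + 7 + 8 + 7 + 4) / 5 = 27/5 = 5.4

Step 2 — sample variances and covariances s[i,j] = (1/(n-1)) · Σ_k (x_{k,i} - mean_i) · (x_{k,j} - mean_j), with n-1 = 4:
  s[A,A] = ((-2.2)·(-2.2) + (3.8)·(3.8) + (-2.2)·(-2.2) + (3.8)·(3.8) + (-3.2)·(-3.2)) / 4 = 48.8/4 = 12.2
  s[A,B] = ((-2.2)·(-4.4) + (3.8)·(1.6) + (-2.2)·(2.6) + (3.8)·(1.6) + (-3.2)·(-1.4)) / 4 = 20.6/4 = 5.15
  s[B,B] = ((-4.4)·(-4.4) + (1.6)·(1.6) + (2.6)·(2.6) + (1.6)·(1.6) + (-1.4)·(-1.4)) / 4 = 33.2/4 = 8.3
  Sample standard deviations s_i = √(s[i,i]):
  s(A) = √(12.2) = 3.4928
  s(B) = √(8.3) = 2.881

Step 3 — r_{ij} = s_{ij} / (s_i · s_j):
  r[A,A] = 1 (diagonal).
  r[A,B] = 5.15 / (3.4928 · 2.881) = 5.15 / 10.0628 = 0.5118
  r[B,B] = 1 (diagonal).

R is symmetric with unit diagonal. Assembling:

R = [[1, 0.5118],
 [0.5118, 1]]


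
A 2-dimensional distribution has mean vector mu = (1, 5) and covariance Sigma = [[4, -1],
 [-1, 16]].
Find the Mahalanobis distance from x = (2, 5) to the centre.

Step 1 — centre the observation: (x - mu) = (1, 0).

Step 2 — invert Sigma. det(Sigma) = 4·16 - (-1)² = 63.
  Sigma^{-1} = (1/det) · [[d, -b], [-b, a]] = [[0.254, 0.0159],
 [0.0159, 0.0635]].

Step 3 — form the quadratic (x - mu)^T · Sigma^{-1} · (x - mu):
  Sigma^{-1} · (x - mu) = (0.254, 0.0159).
  (x - mu)^T · [Sigma^{-1} · (x - mu)] = (1)·(0.254) + (0)·(0.0159) = 0.254.

Step 4 — take square root: d = √(0.254) ≈ 0.504.

d(x, mu) = √(0.254) ≈ 0.504


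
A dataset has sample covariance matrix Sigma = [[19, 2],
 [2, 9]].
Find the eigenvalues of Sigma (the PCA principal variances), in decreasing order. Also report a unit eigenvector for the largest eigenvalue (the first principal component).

Step 1 — characteristic polynomial of 2×2 Sigma:
  det(Sigma - λI) = λ² - trace · λ + det = 0.
  trace = 19 + 9 = 28, det = 19·9 - (2)² = 167.
Step 2 — discriminant:
  Δ = trace² - 4·det = 784 - 668 = 116.
Step 3 — eigenvalues:
  λ = (trace ± √Δ)/2 = (28 ± 10.7703)/2,
  λ_1 = 19.3852,  λ_2 = 8.6148.

Step 4 — unit eigenvector for λ_1: solve (Sigma - λ_1 I)v = 0. First row:
  (19 - 19.3852)·v_x + (2)·v_y = 0, i.e. (-0.3852)·v_x + (2)·v_y = 0,
  so v ∝ (b, λ_1 - a) = (2, 0.3852) = u.
  ||u|| = √((2)² + (0.3852)²) = √(4.1484) ≈ 2.0368,
  v_1 = u/||u|| ≈ (0.982, 0.1891) (||v_1|| = 1).

λ_1 = 19.3852,  λ_2 = 8.6148;  v_1 ≈ (0.982, 0.1891)


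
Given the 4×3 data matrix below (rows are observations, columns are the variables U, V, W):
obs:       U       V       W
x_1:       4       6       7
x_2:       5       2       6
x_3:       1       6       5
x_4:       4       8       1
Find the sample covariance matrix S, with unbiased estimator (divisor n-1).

Step 1 — column means:
  mean(U) = (4 + 5 + 1 + 4) / 4 = 14/4 = 3.5
  mean(V) = (6 + 2 + 6 + 8) / 4 = 22/4 = 5.5
  mean(W) = (7 + 6 + 5 + 1) / 4 = 19/4 = 4.75

Step 2 — sample covariance S[i,j] = (1/(n-1)) · Σ_k (x_{k,i} - mean_i) · (x_{k,j} - mean_j), with n-1 = 3.
  S[U,U] = ((0.5)·(0.5) + (1.5)·(1.5) + (-2.5)·(-2.5) + (0.5)·(0.5)) / 3 = 9/3 = 3
  S[U,V] = ((0.5)·(0.5) + (1.5)·(-3.5) + (-2.5)·(0.5) + (0.5)·(2.5)) / 3 = -5/3 = -1.6667
  S[U,W] = ((0.5)·(2.25) + (1.5)·(1.25) + (-2.5)·(0.25) + (0.5)·(-3.75)) / 3 = 0.5/3 = 0.1667
  S[V,V] = ((0.5)·(0.5) + (-3.5)·(-3.5) + (0.5)·(0.5) + (2.5)·(2.5)) / 3 = 19/3 = 6.3333
  S[V,W] = ((0.5)·(2.25) + (-3.5)·(1.25) + (0.5)·(0.25) + (2.5)·(-3.75)) / 3 = -12.5/3 = -4.1667
  S[W,W] = ((2.25)·(2.25) + (1.25)·(1.25) + (0.25)·(0.25) + (-3.75)·(-3.75)) / 3 = 20.75/3 = 6.9167

S is symmetric (S[j,i] = S[i,j]). Assembling:

S = [[3, -1.6667, 0.1667],
 [-1.6667, 6.3333, -4.1667],
 [0.1667, -4.1667, 6.9167]]


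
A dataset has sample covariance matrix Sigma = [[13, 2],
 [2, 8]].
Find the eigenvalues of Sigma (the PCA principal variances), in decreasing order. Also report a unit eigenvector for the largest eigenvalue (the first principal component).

Step 1 — characteristic polynomial of 2×2 Sigma:
  det(Sigma - λI) = λ² - trace · λ + det = 0.
  trace = 13 + 8 = 21, det = 13·8 - (2)² = 100.
Step 2 — discriminant:
  Δ = trace² - 4·det = 441 - 400 = 41.
Step 3 — eigenvalues:
  λ = (trace ± √Δ)/2 = (21 ± 6.4031)/2,
  λ_1 = 13.7016,  λ_2 = 7.2984.

Step 4 — unit eigenvector for λ_1: solve (Sigma - λ_1 I)v = 0. First row:
  (13 - 13.7016)·v_x + (2)·v_y = 0, i.e. (-0.7016)·v_x + (2)·v_y = 0,
  so v ∝ (b, λ_1 - a) = (2, 0.7016) = u.
  ||u|| = √((2)² + (0.7016)²) = √(4.4922) ≈ 2.1195,
  v_1 = u/||u|| ≈ (0.9436, 0.331) (||v_1|| = 1).

λ_1 = 13.7016,  λ_2 = 7.2984;  v_1 ≈ (0.9436, 0.331)


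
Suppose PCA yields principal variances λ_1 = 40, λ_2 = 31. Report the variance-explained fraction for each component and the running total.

Step 1 — total variance = trace(Sigma) = Σ λ_i = 40 + 31 = 71.

Step 2 — fraction explained by component i = λ_i / Σ λ:
  PC1: 40/71 = 0.5634
  PC2: 31/71 = 0.4366

Step 3 — cumulative fraction after k components = (λ_1 + ... + λ_k) / Σ λ:
  k = 1: 40/71 = 0.5634
  k = 2: (40 + 31)/71 = 71/71 = 1

Summary (fraction, with percent):

explained: PC1 0.5634 (56.34%), PC2 0.4366 (43.66%);  cumulative: 0.5634, 1


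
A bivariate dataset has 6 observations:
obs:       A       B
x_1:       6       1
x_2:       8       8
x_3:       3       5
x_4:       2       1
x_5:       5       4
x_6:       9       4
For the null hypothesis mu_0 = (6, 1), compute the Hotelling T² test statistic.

Step 1 — sample mean vector:
  mean(A) = (6 + 8 + 3 + 2 + 5 + 9) / 6 = 33/6 = 5.5
  mean(B) = (1 + 8 + 5 + 1 + 4 + 4) / 6 = 23/6 = 3.8333
  x̄ = (5.5, 3.8333),  deviation x̄ - mu_0 = (5.5, 3.8333) - (6, 1) = (-0.5, 2.8333).

Step 2 — sample covariance matrix, S[i,j] = (1/(n-1)) · Σ_k (x_{k,i} - mean_i) · (x_{k,j} - mean_j), divisor n-1 = 5:
  S[A,A] = ((0.5)·(0.5) + (2.5)·(2.5) + (-2.5)·(-2.5) + (-3.5)·(-3.5) + (-0.5)·(-0.5) + (3.5)·(3.5)) / 5 = 37.5/5 = 7.5
  S[A,B] = ((0.5)·(-2.8333) + (2.5)·(4.1667) + (-2.5)·(1.1667) + (-3.5)·(-2.8333) + (-0.5)·(0.1667) + (3.5)·(0.1667)) / 5 = 16.5/5 = 3.3
  S[B,B] = ((-2.8333)·(-2.8333) + (4.1667)·(4.1667) + (1.1667)·(1.1667) + (-2.8333)·(-2.8333) + (0.1667)·(0.1667) + (0.1667)·(0.1667)) / 5 = 34.8333/5 = 6.9667
  S = [[7.5, 3.3],
 [3.3, 6.9667]].

Step 3 — invert S. det(S) = 7.5·6.9667 - (3.3)² = 41.36.
  S^{-1} = (1/det) · [[d, -b], [-b, a]] = [[0.1684, -0.0798],
 [-0.0798, 0.1813]].

Step 4 — quadratic form (x̄ - mu_0)^T · S^{-1} · (x̄ - mu_0):
  S^{-1} · (x̄ - mu_0) = (-0.3103, 0.5537),
  (x̄ - mu_0)^T · [...] = (-0.5)·(-0.3103) + (2.8333)·(0.5537) = 1.7239.

Step 5 — scale by n: T² = 6 · 1.7239 = 10.3433.

T² ≈ 10.3433


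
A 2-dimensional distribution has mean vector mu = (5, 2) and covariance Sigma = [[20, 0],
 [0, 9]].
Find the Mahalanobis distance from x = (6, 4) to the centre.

Step 1 — centre the observation: (x - mu) = (1, 2).

Step 2 — invert Sigma. det(Sigma) = 20·9 - (0)² = 180.
  Sigma^{-1} = (1/det) · [[d, -b], [-b, a]] = [[0.05, 0],
 [0, 0.1111]].

Step 3 — form the quadratic (x - mu)^T · Sigma^{-1} · (x - mu):
  Sigma^{-1} · (x - mu) = (0.05, 0.2222).
  (x - mu)^T · [Sigma^{-1} · (x - mu)] = (1)·(0.05) + (2)·(0.2222) = 0.4944.

Step 4 — take square root: d = √(0.4944) ≈ 0.7032.

d(x, mu) = √(0.4944) ≈ 0.7032


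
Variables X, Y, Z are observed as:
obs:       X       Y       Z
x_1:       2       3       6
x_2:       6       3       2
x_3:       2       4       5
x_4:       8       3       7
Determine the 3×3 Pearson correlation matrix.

Step 1 — column means:
  mean(X) = (2 + 6 + 2 + 8) / 4 = 18/4 = 4.5
  mean(Y) = (3 + 3 + 4 + 3) / 4 = 13/4 = 3.25
  mean(Z) = (6 + 2 + 5 + 7) / 4 = 20/4 = 5

Step 2 — sample variances and covariances s[i,j] = (1/(n-1)) · Σ_k (x_{k,i} - mean_i) · (x_{k,j} - mean_j), with n-1 = 3:
  s[X,X] = ((-2.5)·(-2.5) + (1.5)·(1.5) + (-2.5)·(-2.5) + (3.5)·(3.5)) / 3 = 27/3 = 9
  s[X,Y] = ((-2.5)·(-0.25) + (1.5)·(-0.25) + (-2.5)·(0.75) + (3.5)·(-0.25)) / 3 = -2.5/3 = -0.8333
  s[X,Z] = ((-2.5)·(1) + (1.5)·(-3) + (-2.5)·(0) + (3.5)·(2)) / 3 = 0/3 = 0
  s[Y,Y] = ((-0.25)·(-0.25) + (-0.25)·(-0.25) + (0.75)·(0.75) + (-0.25)·(-0.25)) / 3 = 0.75/3 = 0.25
  s[Y,Z] = ((-0.25)·(1) + (-0.25)·(-3) + (0.75)·(0) + (-0.25)·(2)) / 3 = 0/3 = 0
  s[Z,Z] = ((1)·(1) + (-3)·(-3) + (0)·(0) + (2)·(2)) / 3 = 14/3 = 4.6667
  Sample standard deviations s_i = √(s[i,i]):
  s(X) = √(9) = 3
  s(Y) = √(0.25) = 0.5
  s(Z) = √(4.6667) = 2.1602

Step 3 — r_{ij} = s_{ij} / (s_i · s_j):
  r[X,X] = 1 (diagonal).
  r[X,Y] = -0.8333 / (3 · 0.5) = -0.8333 / 1.5 = -0.5556
  r[X,Z] = 0 / (3 · 2.1602) = 0 / 6.4807 = 0
  r[Y,Y] = 1 (diagonal).
  r[Y,Z] = 0 / (0.5 · 2.1602) = 0 / 1.0801 = 0
  r[Z,Z] = 1 (diagonal).

R is symmetric with unit diagonal. Assembling:

R = [[1, -0.5556, 0],
 [-0.5556, 1, 0],
 [0, 0, 1]]


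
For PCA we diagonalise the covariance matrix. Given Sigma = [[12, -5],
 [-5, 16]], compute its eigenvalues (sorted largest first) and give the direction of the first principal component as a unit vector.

Step 1 — characteristic polynomial of 2×2 Sigma:
  det(Sigma - λI) = λ² - trace · λ + det = 0.
  trace = 12 + 16 = 28, det = 12·16 - (-5)² = 167.
Step 2 — discriminant:
  Δ = trace² - 4·det = 784 - 668 = 116.
Step 3 — eigenvalues:
  λ = (trace ± √Δ)/2 = (28 ± 10.7703)/2,
  λ_1 = 19.3852,  λ_2 = 8.6148.

Step 4 — unit eigenvector for λ_1: solve (Sigma - λ_1 I)v = 0. First row:
  (12 - 19.3852)·v_x + (-5)·v_y = 0, i.e. (-7.3852)·v_x + (-5)·v_y = 0,
  so v ∝ (b, λ_1 - a) = (-5, 7.3852); multiply by -1 so the first entry is positive: u = (5, -7.3852).
  ||u|| = √((5)² + (-7.3852)²) = √(79.5407) ≈ 8.9186,
  v_1 = u/||u|| ≈ (0.5606, -0.8281) (||v_1|| = 1).

λ_1 = 19.3852,  λ_2 = 8.6148;  v_1 ≈ (0.5606, -0.8281)


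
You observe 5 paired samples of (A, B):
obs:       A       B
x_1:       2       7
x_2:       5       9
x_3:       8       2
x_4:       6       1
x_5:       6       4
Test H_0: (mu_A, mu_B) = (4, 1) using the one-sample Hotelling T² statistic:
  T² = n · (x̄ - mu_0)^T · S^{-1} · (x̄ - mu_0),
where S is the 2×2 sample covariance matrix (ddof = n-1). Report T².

Step 1 — sample mean vector:
  mean(A) = (2 + 5 + 8 + 6 + 6) / 5 = 27/5 = 5.4
  mean(B) = (7 + 9 + 2 + 1 + 4) / 5 = 23/5 = 4.6
  x̄ = (5.4, 4.6),  deviation x̄ - mu_0 = (5.4, 4.6) - (4, 1) = (1.4, 3.6).

Step 2 — sample covariance matrix, S[i,j] = (1/(n-1)) · Σ_k (x_{k,i} - mean_i) · (x_{k,j} - mean_j), divisor n-1 = 4:
  S[A,A] = ((-3.4)·(-3.4) + (-0.4)·(-0.4) + (2.6)·(2.6) + (0.6)·(0.6) + (0.6)·(0.6)) / 4 = 19.2/4 = 4.8
  S[A,B] = ((-3.4)·(2.4) + (-0.4)·(4.4) + (2.6)·(-2.6) + (0.6)·(-3.6) + (0.6)·(-0.6)) / 4 = -19.2/4 = -4.8
  S[B,B] = ((2.4)·(2.4) + (4.4)·(4.4) + (-2.6)·(-2.6) + (-3.6)·(-3.6) + (-0.6)·(-0.6)) / 4 = 45.2/4 = 11.3
  S = [[4.8, -4.8],
 [-4.8, 11.3]].

Step 3 — invert S. det(S) = 4.8·11.3 - (-4.8)² = 31.2.
  S^{-1} = (1/det) · [[d, -b], [-b, a]] = [[0.3622, 0.1538],
 [0.1538, 0.1538]].

Step 4 — quadratic form (x̄ - mu_0)^T · S^{-1} · (x̄ - mu_0):
  S^{-1} · (x̄ - mu_0) = (1.0609, 0.7692),
  (x̄ - mu_0)^T · [...] = (1.4)·(1.0609) + (3.6)·(0.7692) = 4.2545.

Step 5 — scale by n: T² = 5 · 4.2545 = 21.2724.

T² ≈ 21.2724


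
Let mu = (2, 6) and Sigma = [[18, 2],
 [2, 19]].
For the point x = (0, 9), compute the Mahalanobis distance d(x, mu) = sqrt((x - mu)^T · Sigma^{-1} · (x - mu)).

Step 1 — centre the observation: (x - mu) = (-2, 3).

Step 2 — invert Sigma. det(Sigma) = 18·19 - (2)² = 338.
  Sigma^{-1} = (1/det) · [[d, -b], [-b, a]] = [[0.0562, -0.0059],
 [-0.0059, 0.0533]].

Step 3 — form the quadratic (x - mu)^T · Sigma^{-1} · (x - mu):
  Sigma^{-1} · (x - mu) = (-0.1302, 0.1716).
  (x - mu)^T · [Sigma^{-1} · (x - mu)] = (-2)·(-0.1302) + (3)·(0.1716) = 0.7751.

Step 4 — take square root: d = √(0.7751) ≈ 0.8804.

d(x, mu) = √(0.7751) ≈ 0.8804


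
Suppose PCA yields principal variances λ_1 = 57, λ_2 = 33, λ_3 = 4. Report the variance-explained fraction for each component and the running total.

Step 1 — total variance = trace(Sigma) = Σ λ_i = 57 + 33 + 4 = 94.

Step 2 — fraction explained by component i = λ_i / Σ λ:
  PC1: 57/94 = 0.6064
  PC2: 33/94 = 0.3511
  PC3: 4/94 = 0.0426

Step 3 — cumulative fraction after k components = (λ_1 + ... + λ_k) / Σ λ:
  k = 1: 57/94 = 0.6064
  k = 2: (57 + 33)/94 = 90/94 = 0.9574
  k = 3: (57 + 33 + 4)/94 = 94/94 = 1

Summary (fraction, with percent):

explained: PC1 0.6064 (60.64%), PC2 0.3511 (35.11%), PC3 0.0426 (4.26%);  cumulative: 0.6064, 0.9574, 1


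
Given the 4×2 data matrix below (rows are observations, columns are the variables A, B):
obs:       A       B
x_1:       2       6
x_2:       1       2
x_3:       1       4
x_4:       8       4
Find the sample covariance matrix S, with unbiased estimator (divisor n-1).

Step 1 — column means:
  mean(A) = (2 + 1 + 1 + 8) / 4 = 12/4 = 3
  mean(B) = (6 + 2 + 4 + 4) / 4 = 16/4 = 4

Step 2 — sample covariance S[i,j] = (1/(n-1)) · Σ_k (x_{k,i} - mean_i) · (x_{k,j} - mean_j), with n-1 = 3.
  S[A,A] = ((-1)·(-1) + (-2)·(-2) + (-2)·(-2) + (5)·(5)) / 3 = 34/3 = 11.3333
  S[A,B] = ((-1)·(2) + (-2)·(-2) + (-2)·(0) + (5)·(0)) / 3 = 2/3 = 0.6667
  S[B,B] = ((2)·(2) + (-2)·(-2) + (0)·(0) + (0)·(0)) / 3 = 8/3 = 2.6667

S is symmetric (S[j,i] = S[i,j]). Assembling:

S = [[11.3333, 0.6667],
 [0.6667, 2.6667]]


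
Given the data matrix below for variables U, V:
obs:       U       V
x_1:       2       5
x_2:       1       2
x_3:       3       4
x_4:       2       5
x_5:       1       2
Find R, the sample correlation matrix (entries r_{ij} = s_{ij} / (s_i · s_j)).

Step 1 — column means:
  mean(U) = (2 + 1 + 3 + 2 + 1) / 5 = 9/5 = 1.8
  mean(V) = (5 + 2 + 4 + 5 + 2) / 5 = 18/5 = 3.6

Step 2 — sample variances and covariances s[i,j] = (1/(n-1)) · Σ_k (x_{k,i} - mean_i) · (x_{k,j} - mean_j), with n-1 = 4:
  s[U,U] = ((0.2)·(0.2) + (-0.8)·(-0.8) + (1.2)·(1.2) + (0.2)·(0.2) + (-0.8)·(-0.8)) / 4 = 2.8/4 = 0.7
  s[U,V] = ((0.2)·(1.4) + (-0.8)·(-1.6) + (1.2)·(0.4) + (0.2)·(1.4) + (-0.8)·(-1.6)) / 4 = 3.6/4 = 0.9
  s[V,V] = ((1.4)·(1.4) + (-1.6)·(-1.6) + (0.4)·(0.4) + (1.4)·(1.4) + (-1.6)·(-1.6)) / 4 = 9.2/4 = 2.3
  Sample standard deviations s_i = √(s[i,i]):
  s(U) = √(0.7) = 0.8367
  s(V) = √(2.3) = 1.5166

Step 3 — r_{ij} = s_{ij} / (s_i · s_j):
  r[U,U] = 1 (diagonal).
  r[U,V] = 0.9 / (0.8367 · 1.5166) = 0.9 / 1.2689 = 0.7093
  r[V,V] = 1 (diagonal).

R is symmetric with unit diagonal. Assembling:

R = [[1, 0.7093],
 [0.7093, 1]]


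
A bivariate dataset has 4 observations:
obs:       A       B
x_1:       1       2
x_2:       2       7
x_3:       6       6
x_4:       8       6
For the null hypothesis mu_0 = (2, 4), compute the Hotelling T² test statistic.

Step 1 — sample mean vector:
  mean(A) = (1 + 2 + 6 + 8) / 4 = 17/4 = 4.25
  mean(B) = (2 + 7 + 6 + 6) / 4 = 21/4 = 5.25
  x̄ = (4.25, 5.25),  deviation x̄ - mu_0 = (4.25, 5.25) - (2, 4) = (2.25, 1.25).

Step 2 — sample covariance matrix, S[i,j] = (1/(n-1)) · Σ_k (x_{k,i} - mean_i) · (x_{k,j} - mean_j), divisor n-1 = 3:
  S[A,A] = ((-3.25)·(-3.25) + (-2.25)·(-2.25) + (1.75)·(1.75) + (3.75)·(3.75)) / 3 = 32.75/3 = 10.9167
  S[A,B] = ((-3.25)·(-3.25) + (-2.25)·(1.75) + (1.75)·(0.75) + (3.75)·(0.75)) / 3 = 10.75/3 = 3.5833
  S[B,B] = ((-3.25)·(-3.25) + (1.75)·(1.75) + (0.75)·(0.75) + (0.75)·(0.75)) / 3 = 14.75/3 = 4.9167
  S = [[10.9167, 3.5833],
 [3.5833, 4.9167]].

Step 3 — invert S. det(S) = 10.9167·4.9167 - (3.5833)² = 40.8333.
  S^{-1} = (1/det) · [[d, -b], [-b, a]] = [[0.1204, -0.0878],
 [-0.0878, 0.2673]].

Step 4 — quadratic form (x̄ - mu_0)^T · S^{-1} · (x̄ - mu_0):
  S^{-1} · (x̄ - mu_0) = (0.1612, 0.1367),
  (x̄ - mu_0)^T · [...] = (2.25)·(0.1612) + (1.25)·(0.1367) = 0.5337.

Step 5 — scale by n: T² = 4 · 0.5337 = 2.1347.

T² ≈ 2.1347


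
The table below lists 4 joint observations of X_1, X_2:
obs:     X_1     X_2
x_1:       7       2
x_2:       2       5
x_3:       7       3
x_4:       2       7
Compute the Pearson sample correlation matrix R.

Step 1 — column means:
  mean(X_1) = (7 + 2 + 7 + 2) / 4 = 18/4 = 4.5
  mean(X_2) = (2 + 5 + 3 + 7) / 4 = 17/4 = 4.25

Step 2 — sample variances and covariances s[i,j] = (1/(n-1)) · Σ_k (x_{k,i} - mean_i) · (x_{k,j} - mean_j), with n-1 = 3:
  s[X_1,X_1] = ((2.5)·(2.5) + (-2.5)·(-2.5) + (2.5)·(2.5) + (-2.5)·(-2.5)) / 3 = 25/3 = 8.3333
  s[X_1,X_2] = ((2.5)·(-2.25) + (-2.5)·(0.75) + (2.5)·(-1.25) + (-2.5)·(2.75)) / 3 = -17.5/3 = -5.8333
  s[X_2,X_2] = ((-2.25)·(-2.25) + (0.75)·(0.75) + (-1.25)·(-1.25) + (2.75)·(2.75)) / 3 = 14.75/3 = 4.9167
  Sample standard deviations s_i = √(s[i,i]):
  s(X_1) = √(8.3333) = 2.8868
  s(X_2) = √(4.9167) = 2.2174

Step 3 — r_{ij} = s_{ij} / (s_i · s_j):
  r[X_1,X_1] = 1 (diagonal).
  r[X_1,X_2] = -5.8333 / (2.8868 · 2.2174) = -5.8333 / 6.401 = -0.9113
  r[X_2,X_2] = 1 (diagonal).

R is symmetric with unit diagonal. Assembling:

R = [[1, -0.9113],
 [-0.9113, 1]]


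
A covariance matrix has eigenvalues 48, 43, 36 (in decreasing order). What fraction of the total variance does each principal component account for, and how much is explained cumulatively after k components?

Step 1 — total variance = trace(Sigma) = Σ λ_i = 48 + 43 + 36 = 127.

Step 2 — fraction explained by component i = λ_i / Σ λ:
  PC1: 48/127 = 0.378
  PC2: 43/127 = 0.3386
  PC3: 36/127 = 0.2835

Step 3 — cumulative fraction after k components = (λ_1 + ... + λ_k) / Σ λ:
  k = 1: 48/127 = 0.378
  k = 2: (48 + 43)/127 = 91/127 = 0.7165
  k = 3: (48 + 43 + 36)/127 = 127/127 = 1

Summary (fraction, with percent):

explained: PC1 0.378 (37.8%), PC2 0.3386 (33.86%), PC3 0.2835 (28.35%);  cumulative: 0.378, 0.7165, 1


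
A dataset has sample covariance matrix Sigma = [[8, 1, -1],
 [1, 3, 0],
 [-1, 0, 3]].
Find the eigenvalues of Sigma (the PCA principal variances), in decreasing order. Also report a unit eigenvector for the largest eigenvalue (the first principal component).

Step 1 — characteristic polynomial p(λ) = det(λI - Sigma) = λ³ - tr·λ² + c_1·λ - det, where tr = trace, c_1 = sum of the principal 2×2 minors, det = det(Sigma):
  tr = 8 + 3 + 3 = 14,
  c_1 = (8·3 - (1)²) + (8·3 - (-1)²) + (3·3 - (0)²) = 23 + 23 + 9 = 55,
  det = 8·(3·3 - (0)²) - (1)·((1)·3 - (0)·(-1)) + (-1)·((1)·(0) - 3·(-1)) = 8·(9) - (1)·(3) + (-1)·(3) = 66.
  So p(λ) = λ³ - 14λ² + 55λ - 66.
Step 2 — look for an integer root (rational root theorem: any rational root is an integer divisor of 66). Testing λ = 3:
  p(3) = 27 - 126 + 165 - 66 = 0  ✓
  Dividing out (λ - 3): p(λ) = (λ - 3)(λ² - 11λ + 22).
Step 3 — remaining eigenvalues from the quadratic λ² - 11λ + 22 = 0:
  Δ = 11² - 4·22 = 121 - 88 = 33,  λ = (11 ± √33)/2 = (11 ± 5.7446)/2 ≈ 8.3723 or 2.6277.
  Sorted: λ_1 = 8.3723,  λ_2 = 3,  λ_3 = 2.6277  (check: sum = 14 = tr ✓).

Step 4 — unit eigenvector for λ_1 ≈ 8.3723: v spans the null space of (Sigma - λ_1 I), whose rows are
  r_1 = (-0.3723, 1, -1),  r_2 = (1, -5.3723, 0),  r_3 = (-1, 0, -5.3723).
  v is orthogonal to every row, so take v ∝ r_1 × r_2 = ((1)·(0) - (-1)·(-5.3723), (-1)·(1) - (-0.3723)·(0), (-0.3723)·(-5.3723) - (1)·(1)) ≈ (-5.3723, -1, 1).
  Rescale (multiply by -1 so the first nonzero entry is positive): u = (5.3723, 1, -1).
  ||u|| = √((5.3723)² + (1)² + (-1)²) = √(30.8614) ≈ 5.5553,  v_1 = u/||u|| ≈ (0.9671, 0.18, -0.18) (||v_1|| = 1).

λ_1 = 8.3723,  λ_2 = 3,  λ_3 = 2.6277;  v_1 ≈ (0.9671, 0.18, -0.18)


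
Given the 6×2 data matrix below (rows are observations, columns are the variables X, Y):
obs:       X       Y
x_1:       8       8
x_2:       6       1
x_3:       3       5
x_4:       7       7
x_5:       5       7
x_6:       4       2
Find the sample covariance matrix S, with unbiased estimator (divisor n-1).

Step 1 — column means:
  mean(X) = (8 + 6 + 3 + 7 + 5 + 4) / 6 = 33/6 = 5.5
  mean(Y) = (8 + 1 + 5 + 7 + 7 + 2) / 6 = 30/6 = 5

Step 2 — sample covariance S[i,j] = (1/(n-1)) · Σ_k (x_{k,i} - mean_i) · (x_{k,j} - mean_j), with n-1 = 5.
  S[X,X] = ((2.5)·(2.5) + (0.5)·(0.5) + (-2.5)·(-2.5) + (1.5)·(1.5) + (-0.5)·(-0.5) + (-1.5)·(-1.5)) / 5 = 17.5/5 = 3.5
  S[X,Y] = ((2.5)·(3) + (0.5)·(-4) + (-2.5)·(0) + (1.5)·(2) + (-0.5)·(2) + (-1.5)·(-3)) / 5 = 12/5 = 2.4
  S[Y,Y] = ((3)·(3) + (-4)·(-4) + (0)·(0) + (2)·(2) + (2)·(2) + (-3)·(-3)) / 5 = 42/5 = 8.4

S is symmetric (S[j,i] = S[i,j]). Assembling:

S = [[3.5, 2.4],
 [2.4, 8.4]]


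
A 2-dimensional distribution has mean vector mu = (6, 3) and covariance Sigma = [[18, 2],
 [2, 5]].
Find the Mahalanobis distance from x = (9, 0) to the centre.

Step 1 — centre the observation: (x - mu) = (3, -3).

Step 2 — invert Sigma. det(Sigma) = 18·5 - (2)² = 86.
  Sigma^{-1} = (1/det) · [[d, -b], [-b, a]] = [[0.0581, -0.0233],
 [-0.0233, 0.2093]].

Step 3 — form the quadratic (x - mu)^T · Sigma^{-1} · (x - mu):
  Sigma^{-1} · (x - mu) = (0.2442, -0.6977).
  (x - mu)^T · [Sigma^{-1} · (x - mu)] = (3)·(0.2442) + (-3)·(-0.6977) = 2.8256.

Step 4 — take square root: d = √(2.8256) ≈ 1.6809.

d(x, mu) = √(2.8256) ≈ 1.6809


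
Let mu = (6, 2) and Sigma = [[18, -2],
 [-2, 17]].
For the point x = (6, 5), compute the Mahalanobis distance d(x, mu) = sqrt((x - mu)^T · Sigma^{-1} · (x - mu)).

Step 1 — centre the observation: (x - mu) = (0, 3).

Step 2 — invert Sigma. det(Sigma) = 18·17 - (-2)² = 302.
  Sigma^{-1} = (1/det) · [[d, -b], [-b, a]] = [[0.0563, 0.0066],
 [0.0066, 0.0596]].

Step 3 — form the quadratic (x - mu)^T · Sigma^{-1} · (x - mu):
  Sigma^{-1} · (x - mu) = (0.0199, 0.1788).
  (x - mu)^T · [Sigma^{-1} · (x - mu)] = (0)·(0.0199) + (3)·(0.1788) = 0.5364.

Step 4 — take square root: d = √(0.5364) ≈ 0.7324.

d(x, mu) = √(0.5364) ≈ 0.7324


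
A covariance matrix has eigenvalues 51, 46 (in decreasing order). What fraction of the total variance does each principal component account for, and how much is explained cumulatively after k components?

Step 1 — total variance = trace(Sigma) = Σ λ_i = 51 + 46 = 97.

Step 2 — fraction explained by component i = λ_i / Σ λ:
  PC1: 51/97 = 0.5258
  PC2: 46/97 = 0.4742

Step 3 — cumulative fraction after k components = (λ_1 + ... + λ_k) / Σ λ:
  k = 1: 51/97 = 0.5258
  k = 2: (51 + 46)/97 = 97/97 = 1

Summary (fraction, with percent):

explained: PC1 0.5258 (52.58%), PC2 0.4742 (47.42%);  cumulative: 0.5258, 1


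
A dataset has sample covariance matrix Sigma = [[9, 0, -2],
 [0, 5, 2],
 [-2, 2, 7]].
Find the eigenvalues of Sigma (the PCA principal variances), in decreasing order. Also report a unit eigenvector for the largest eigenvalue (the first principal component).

Step 1 — characteristic polynomial p(λ) = det(λI - Sigma) = λ³ - tr·λ² + c_1·λ - det, where tr = trace, c_1 = sum of the principal 2×2 minors, det = det(Sigma):
  tr = 9 + 5 + 7 = 21,
  c_1 = (9·5 - (0)²) + (9·7 - (-2)²) + (5·7 - (2)²) = 45 + 59 + 31 = 135,
  det = 9·(5·7 - (2)²) - (0)·((0)·7 - (2)·(-2)) + (-2)·((0)·(2) - 5·(-2)) = 9·(31) - (0)·(4) + (-2)·(10) = 259.
  So p(λ) = λ³ - 21λ² + 135λ - 259.
Step 2 — look for an integer root (rational root theorem: any rational root is an integer divisor of 259). Testing λ = 7:
  p(7) = 343 - 1029 + 945 - 259 = 0  ✓
  Dividing out (λ - 7): p(λ) = (λ - 7)(λ² - 14λ + 37).
Step 3 — remaining eigenvalues from the quadratic λ² - 14λ + 37 = 0:
  Δ = 14² - 4·37 = 196 - 148 = 48,  λ = (14 ± √48)/2 = (14 ± 6.9282)/2 ≈ 10.4641 or 3.5359.
  Sorted: λ_1 = 10.4641,  λ_2 = 7,  λ_3 = 3.5359  (check: sum = 21 = tr ✓).

Step 4 — unit eigenvector for λ_1 ≈ 10.4641: v spans the null space of (Sigma - λ_1 I), whose rows are
  r_1 = (-1.4641, 0, -2),  r_2 = (0, -5.4641, 2),  r_3 = (-2, 2, -3.4641).
  v is orthogonal to every row, so take v ∝ r_1 × r_2 = ((0)·(2) - (-2)·(-5.4641), (-2)·(0) - (-1.4641)·(2), (-1.4641)·(-5.4641) - (0)·(0)) ≈ (-10.9282, 2.9282, 8).
  Rescale (multiply by -1 so the first nonzero entry is positive): u = (10.9282, -2.9282, -8).
  ||u|| = √((10.9282)² + (-2.9282)² + (-8)²) = √(192) ≈ 13.8564,  v_1 = u/||u|| ≈ (0.7887, -0.2113, -0.5774) (||v_1|| = 1).

λ_1 = 10.4641,  λ_2 = 7,  λ_3 = 3.5359;  v_1 ≈ (0.7887, -0.2113, -0.5774)
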